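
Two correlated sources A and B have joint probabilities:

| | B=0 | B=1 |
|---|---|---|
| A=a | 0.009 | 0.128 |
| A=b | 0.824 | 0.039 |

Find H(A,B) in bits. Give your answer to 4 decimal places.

H(A,B) = −Σ p(x,y)·log₂ p(x,y) over all 4 cells.
  cell (a,0): −0.009·log₂0.009 = 0.06116
  cell (a,1): −0.128·log₂0.128 = 0.37962
  cell (b,0): −0.824·log₂0.824 = 0.23013
  cell (b,1): −0.039·log₂0.039 = 0.18253
Sum = 0.8534 bits.

0.8534 bits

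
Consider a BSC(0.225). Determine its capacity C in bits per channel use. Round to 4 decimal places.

0.2308 bits

Binary symmetric channel: C = 1 − h₂(ε) where h₂ is the binary entropy function.
h₂(0.225) = −0.225·log₂0.225 − 0.775·log₂0.775 = 0.7692.
C = 1 − 0.7692 = 0.2308 bits per channel use.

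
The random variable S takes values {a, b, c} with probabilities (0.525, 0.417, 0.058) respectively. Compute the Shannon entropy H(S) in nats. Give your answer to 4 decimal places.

H(S) = −Σ p·ln p.
  −(0.525)·ln(0.525) = 0.33829
  −(0.417)·ln(0.417) = 0.36474
  −(0.058)·ln(0.058) = 0.16514
Sum: 0.33829 + 0.36474 + 0.16514 = 0.8682 nats.

0.8682 nats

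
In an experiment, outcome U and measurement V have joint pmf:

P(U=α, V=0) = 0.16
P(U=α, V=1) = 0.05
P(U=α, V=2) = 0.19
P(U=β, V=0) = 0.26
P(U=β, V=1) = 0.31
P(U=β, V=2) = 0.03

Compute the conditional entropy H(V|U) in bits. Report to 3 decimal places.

Marginals: p(U) = (0.4000, 0.6000), p(V) = (0.4200, 0.3600, 0.2200).
H(V|U) = Σ p(U) · H(V|U=·).
  U=α: p=0.4000, H(V|U=α) = 1.4139
  U=β: p=0.6000, H(V|U=β) = 1.2311
Weighted sum = 1.304 bits.

1.304 bits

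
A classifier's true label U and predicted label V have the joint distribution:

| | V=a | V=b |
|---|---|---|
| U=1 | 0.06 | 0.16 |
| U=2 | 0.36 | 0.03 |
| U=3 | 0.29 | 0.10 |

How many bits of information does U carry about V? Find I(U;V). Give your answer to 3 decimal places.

Marginals: p(U) = (0.2200, 0.3900, 0.3900), p(V) = (0.7100, 0.2900).
I(U;V) = H(U) + H(V) − H(U,V).
H(U) = 1.5402, H(V) = 0.8687, H(U,V) = 2.1990.
I(U;V) = 1.5402 + 0.8687 − 2.1990 = 0.210 bits.

0.210 bits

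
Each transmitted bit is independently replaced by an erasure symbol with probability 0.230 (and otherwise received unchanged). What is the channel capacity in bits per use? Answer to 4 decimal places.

Binary erasure channel: capacity C = 1 − ε.
C = 1 − 0.230 = 0.7700 bits per channel use.

0.7700 bits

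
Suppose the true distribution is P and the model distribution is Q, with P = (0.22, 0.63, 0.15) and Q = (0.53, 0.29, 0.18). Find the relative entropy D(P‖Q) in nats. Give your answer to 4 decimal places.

D(P‖Q) = Σ p·ln(p/q).
  0.22·ln(0.22/0.53) = -0.19343
  0.63·ln(0.63/0.29) = 0.48878
  0.15·ln(0.15/0.18) = -0.02735
D(P‖Q) = 0.2680 nats.

0.2680 nats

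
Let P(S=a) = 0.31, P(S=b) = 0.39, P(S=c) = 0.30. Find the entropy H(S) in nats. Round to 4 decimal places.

1.0915 nats

H(S) = −Σ p·ln p.
  −(0.31)·ln(0.31) = 0.36307
  −(0.39)·ln(0.39) = 0.36723
  −(0.30)·ln(0.30) = 0.36119
Sum: 0.36307 + 0.36723 + 0.36119 = 1.0915 nats.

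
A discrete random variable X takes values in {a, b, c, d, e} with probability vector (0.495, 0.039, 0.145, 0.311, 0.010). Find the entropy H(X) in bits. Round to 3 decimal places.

H(X) = −Σ p·log₂ p.
  −(0.495)·log₂(0.495) = 0.5022
  −(0.039)·log₂(0.039) = 0.1825
  −(0.145)·log₂(0.145) = 0.4040
  −(0.311)·log₂(0.311) = 0.5240
  −(0.010)·log₂(0.010) = 0.0664
Sum: 0.5022 + 0.1825 + 0.4040 + 0.5240 + 0.0664 = 1.679 bits.

1.679 bits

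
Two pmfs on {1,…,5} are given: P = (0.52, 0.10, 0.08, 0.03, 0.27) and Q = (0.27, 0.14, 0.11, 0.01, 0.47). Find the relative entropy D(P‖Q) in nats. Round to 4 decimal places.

0.1650 nats

D(P‖Q) = Σ p·ln(p/q).
  0.52·ln(0.52/0.27) = 0.34081
  0.10·ln(0.10/0.14) = -0.03365
  0.08·ln(0.08/0.11) = -0.02548
  0.03·ln(0.03/0.01) = 0.03296
  0.27·ln(0.27/0.47) = -0.14966
D(P‖Q) = 0.1650 nats.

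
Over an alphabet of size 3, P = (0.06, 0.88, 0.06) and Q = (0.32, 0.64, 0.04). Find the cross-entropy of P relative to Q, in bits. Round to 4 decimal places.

H(P,Q) = −Σ p·log₂ q.
  −0.06·log₂(0.32) = 0.09863
  −0.88·log₂(0.64) = 0.56659
  −0.06·log₂(0.04) = 0.27863
H(P,Q) = 0.9439 bits.

0.9439 bits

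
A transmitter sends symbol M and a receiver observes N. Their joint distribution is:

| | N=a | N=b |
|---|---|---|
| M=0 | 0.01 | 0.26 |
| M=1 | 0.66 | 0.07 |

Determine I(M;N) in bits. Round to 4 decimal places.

Marginals: p(M) = (0.2700, 0.7300), p(N) = (0.6700, 0.3300).
I(M;N) = H(M) + H(N) − H(M,N).
H(M) = 0.8415, H(N) = 0.9149, H(M,N) = 1.2359.
I(M;N) = 0.8415 + 0.9149 − 1.2359 = 0.5205 bits.

0.5205 bits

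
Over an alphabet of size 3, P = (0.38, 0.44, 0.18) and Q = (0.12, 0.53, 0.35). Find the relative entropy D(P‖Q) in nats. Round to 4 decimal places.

0.2364 nats

D(P‖Q) = Σ p·ln(p/q).
  0.38·ln(0.38/0.12) = 0.43802
  0.44·ln(0.44/0.53) = -0.08189
  0.18·ln(0.18/0.35) = -0.11970
D(P‖Q) = 0.2364 nats.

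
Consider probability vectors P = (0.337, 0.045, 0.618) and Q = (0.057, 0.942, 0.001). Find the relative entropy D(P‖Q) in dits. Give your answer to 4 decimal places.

D(P‖Q) = Σ p·log₁₀(p/q).
  0.337·log₁₀(0.337/0.057) = 0.26008
  0.045·log₁₀(0.045/0.942) = -0.05944
  0.618·log₁₀(0.618/0.001) = 1.72483
D(P‖Q) = 1.9255 dits.

1.9255 dits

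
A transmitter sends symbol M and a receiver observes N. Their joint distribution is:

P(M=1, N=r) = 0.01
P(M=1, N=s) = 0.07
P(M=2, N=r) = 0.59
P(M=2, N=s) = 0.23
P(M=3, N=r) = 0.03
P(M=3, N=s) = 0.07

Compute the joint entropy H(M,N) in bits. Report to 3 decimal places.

H(M,N) = −Σ p(x,y)·log₂ p(x,y) over all 6 cells.
  cell (1,r): −0.01·log₂0.01 = 0.0664
  cell (1,s): −0.07·log₂0.07 = 0.2686
  cell (2,r): −0.59·log₂0.59 = 0.4491
  cell (2,s): −0.23·log₂0.23 = 0.4877
  cell (3,r): −0.03·log₂0.03 = 0.1518
  cell (3,s): −0.07·log₂0.07 = 0.2686
Sum = 1.692 bits.

1.692 bits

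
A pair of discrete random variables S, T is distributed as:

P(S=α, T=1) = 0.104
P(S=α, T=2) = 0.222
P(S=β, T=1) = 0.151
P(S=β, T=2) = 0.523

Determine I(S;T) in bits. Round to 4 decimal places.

0.0074 bits

Marginals: p(S) = (0.3260, 0.6740), p(T) = (0.2550, 0.7450).
I(S;T) = H(S) + H(T) − H(S,T).
H(S) = 0.9108, H(T) = 0.8191, H(S,T) = 1.7225.
I(S;T) = 0.9108 + 0.8191 − 1.7225 = 0.0074 bits.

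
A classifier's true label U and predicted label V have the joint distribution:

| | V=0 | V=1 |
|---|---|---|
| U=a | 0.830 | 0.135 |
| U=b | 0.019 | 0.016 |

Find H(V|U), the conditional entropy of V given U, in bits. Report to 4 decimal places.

0.5983 bits

Chain rule: H(V|U) = H(U,V) − H(U).
Marginals: p(U) = (0.9650, 0.0350), p(V) = (0.8490, 0.1510).
H(U,V) = 0.8172 bits; H(U) = 0.2189 bits.
H(V|U) = 0.8172 − 0.2189 = 0.5983 bits.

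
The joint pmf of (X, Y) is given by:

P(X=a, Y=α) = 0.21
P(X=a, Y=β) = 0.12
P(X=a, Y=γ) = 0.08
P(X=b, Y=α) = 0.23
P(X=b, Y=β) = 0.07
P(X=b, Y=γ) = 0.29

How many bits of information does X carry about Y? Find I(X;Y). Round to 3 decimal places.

Marginals: p(X) = (0.4100, 0.5900), p(Y) = (0.4400, 0.1900, 0.3700).
I(X;Y) = Σ p(x,y)·log₂[p(x,y)/(p(x)p(y))].
  (a,α): 0.21·log₂(1.1641) = 0.0460
  (a,β): 0.12·log₂(1.5404) = 0.0748
  (a,γ): 0.08·log₂(0.5274) = -0.0739
  (b,α): 0.23·log₂(0.8860) = -0.0402
  (b,β): 0.07·log₂(0.6244) = -0.0476
  (b,γ): 0.29·log₂(1.3284) = 0.1188
Sum = 0.078 bits.

0.078 bits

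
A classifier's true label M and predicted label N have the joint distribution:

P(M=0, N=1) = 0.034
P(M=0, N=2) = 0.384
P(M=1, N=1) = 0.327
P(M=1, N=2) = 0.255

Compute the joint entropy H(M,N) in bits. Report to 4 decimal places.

H(M,N) = −Σ p(x,y)·log₂ p(x,y) over all 4 cells.
  cell (0,1): −0.034·log₂0.034 = 0.16586
  cell (0,2): −0.384·log₂0.384 = 0.53024
  cell (1,1): −0.327·log₂0.327 = 0.52733
  cell (1,2): −0.255·log₂0.255 = 0.50271
Sum = 1.7261 bits.

1.7261 bits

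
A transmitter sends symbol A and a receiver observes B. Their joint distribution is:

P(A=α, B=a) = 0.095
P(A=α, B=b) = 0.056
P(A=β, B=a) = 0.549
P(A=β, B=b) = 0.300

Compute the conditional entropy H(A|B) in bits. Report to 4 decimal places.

0.6122 bits

Marginals: p(A) = (0.1510, 0.8490), p(B) = (0.6440, 0.3560).
H(A|B) = Σ p(B) · H(A|B=·).
  B=a: p=0.6440, H(A|B=a) = 0.6036
  B=b: p=0.3560, H(A|B=b) = 0.6278
Weighted sum = 0.6122 bits.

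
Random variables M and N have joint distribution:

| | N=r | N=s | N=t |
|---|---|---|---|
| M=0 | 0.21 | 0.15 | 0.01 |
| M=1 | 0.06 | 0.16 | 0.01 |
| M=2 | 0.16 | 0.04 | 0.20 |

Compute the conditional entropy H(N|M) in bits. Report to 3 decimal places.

1.209 bits

Chain rule: H(N|M) = H(M,N) − H(M).
Marginals: p(M) = (0.3700, 0.2300, 0.4000), p(N) = (0.4300, 0.3500, 0.2200).
H(M,N) = 2.7560 bits; H(M) = 1.5472 bits.
H(N|M) = 2.7560 − 1.5472 = 1.209 bits.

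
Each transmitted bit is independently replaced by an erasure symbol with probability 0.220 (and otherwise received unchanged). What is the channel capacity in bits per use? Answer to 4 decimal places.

Binary erasure channel: capacity C = 1 − ε.
C = 1 − 0.220 = 0.7800 bits per channel use.

0.7800 bits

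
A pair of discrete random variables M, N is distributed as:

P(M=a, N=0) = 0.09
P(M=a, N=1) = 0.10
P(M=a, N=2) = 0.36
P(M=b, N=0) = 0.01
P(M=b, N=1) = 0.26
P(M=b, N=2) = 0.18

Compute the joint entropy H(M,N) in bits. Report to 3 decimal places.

2.192 bits

H(M,N) = −Σ p(x,y)·log₂ p(x,y) over all 6 cells.
  cell (a,0): −0.09·log₂0.09 = 0.3127
  cell (a,1): −0.10·log₂0.10 = 0.3322
  cell (a,2): −0.36·log₂0.36 = 0.5306
  cell (b,0): −0.01·log₂0.01 = 0.0664
  cell (b,1): −0.26·log₂0.26 = 0.5053
  cell (b,2): −0.18·log₂0.18 = 0.4453
Sum = 2.192 bits.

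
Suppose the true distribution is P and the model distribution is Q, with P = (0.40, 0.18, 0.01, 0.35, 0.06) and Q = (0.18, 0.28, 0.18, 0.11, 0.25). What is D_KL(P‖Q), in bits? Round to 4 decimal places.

D(P‖Q) = Σ p·log₂(p/q).
  0.40·log₂(0.40/0.18) = 0.46080
  0.18·log₂(0.18/0.28) = -0.11474
  0.01·log₂(0.01/0.18) = -0.04170
  0.35·log₂(0.35/0.11) = 0.58445
  0.06·log₂(0.06/0.25) = -0.12353
D(P‖Q) = 0.7653 bits.

0.7653 bits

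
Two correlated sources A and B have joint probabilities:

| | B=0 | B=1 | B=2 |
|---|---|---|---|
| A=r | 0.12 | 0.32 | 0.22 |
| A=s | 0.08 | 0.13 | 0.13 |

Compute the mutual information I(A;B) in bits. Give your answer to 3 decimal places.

0.007 bits

Marginals: p(A) = (0.6600, 0.3400), p(B) = (0.2000, 0.4500, 0.3500).
I(A;B) = H(A) + H(B) − H(A,B).
H(A) = 0.9248, H(B) = 1.5129, H(A,B) = 2.4305.
I(A;B) = 0.9248 + 1.5129 − 2.4305 = 0.007 bits.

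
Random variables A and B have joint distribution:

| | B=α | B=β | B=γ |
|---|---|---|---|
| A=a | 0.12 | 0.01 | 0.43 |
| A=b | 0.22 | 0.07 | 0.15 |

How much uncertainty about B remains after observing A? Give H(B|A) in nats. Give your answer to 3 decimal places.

0.781 nats

Marginals: p(A) = (0.5600, 0.4400), p(B) = (0.3400, 0.0800, 0.5800).
H(B|A) = Σ p(A) · H(B|A=·).
  A=a: p=0.5600, H(B|A=a) = 0.6048
  A=b: p=0.4400, H(B|A=b) = 1.0059
Weighted sum = 0.781 nats.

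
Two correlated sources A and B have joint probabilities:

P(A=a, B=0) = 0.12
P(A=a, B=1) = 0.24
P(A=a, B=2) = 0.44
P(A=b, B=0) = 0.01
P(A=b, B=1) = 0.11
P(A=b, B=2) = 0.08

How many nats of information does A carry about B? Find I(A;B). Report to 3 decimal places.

Marginals: p(A) = (0.8000, 0.2000), p(B) = (0.1300, 0.3500, 0.5200).
I(A;B) = H(A) + H(B) − H(A,B).
H(A) = 0.5004, H(B) = 0.9727, H(A,B) = 1.4491.
I(A;B) = 0.5004 + 0.9727 − 1.4491 = 0.024 nats.

0.024 nats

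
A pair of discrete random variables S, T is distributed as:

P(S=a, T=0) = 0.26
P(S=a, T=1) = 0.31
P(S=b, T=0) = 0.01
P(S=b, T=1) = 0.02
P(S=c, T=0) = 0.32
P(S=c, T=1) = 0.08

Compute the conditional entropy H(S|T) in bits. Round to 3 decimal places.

Marginals: p(S) = (0.5700, 0.0300, 0.4000), p(T) = (0.5900, 0.4100).
H(S|T) = Σ p(T) · H(S|T=·).
  T=0: p=0.5900, H(S|T=0) = 1.0994
  T=1: p=0.4100, H(S|T=1) = 0.9775
Weighted sum = 1.049 bits.

1.049 bits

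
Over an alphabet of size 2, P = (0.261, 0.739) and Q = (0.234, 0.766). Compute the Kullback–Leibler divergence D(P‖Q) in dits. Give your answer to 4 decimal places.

D(P‖Q) = Σ p·log₁₀(p/q).
  0.261·log₁₀(0.261/0.234) = 0.01238
  0.739·log₁₀(0.739/0.766) = -0.01152
D(P‖Q) = 0.0009 dits.

0.0009 dits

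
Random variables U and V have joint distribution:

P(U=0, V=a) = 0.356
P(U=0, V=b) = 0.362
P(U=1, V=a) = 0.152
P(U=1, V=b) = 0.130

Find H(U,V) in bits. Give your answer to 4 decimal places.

H(U,V) = −Σ p(x,y)·log₂ p(x,y) over all 4 cells.
  cell (0,a): −0.356·log₂0.356 = 0.53046
  cell (0,b): −0.362·log₂0.362 = 0.53067
  cell (1,a): −0.152·log₂0.152 = 0.41311
  cell (1,b): −0.130·log₂0.130 = 0.38264
Sum = 1.8569 bits.

1.8569 bits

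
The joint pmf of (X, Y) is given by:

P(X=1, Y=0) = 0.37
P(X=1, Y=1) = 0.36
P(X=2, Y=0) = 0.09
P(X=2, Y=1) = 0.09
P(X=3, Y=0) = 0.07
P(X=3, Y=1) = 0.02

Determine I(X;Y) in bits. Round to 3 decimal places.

Marginals: p(X) = (0.7300, 0.1800, 0.0900), p(Y) = (0.5300, 0.4700).
I(X;Y) = H(X) + H(Y) − H(X,Y).
H(X) = 1.0894, H(Y) = 0.9974, H(X,Y) = 2.0681.
I(X;Y) = 1.0894 + 0.9974 − 2.0681 = 0.019 bits.

0.019 bits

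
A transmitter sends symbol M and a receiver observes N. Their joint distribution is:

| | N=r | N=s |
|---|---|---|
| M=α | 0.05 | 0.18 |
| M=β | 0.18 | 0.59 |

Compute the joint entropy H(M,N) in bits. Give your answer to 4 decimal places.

1.5558 bits

H(M,N) = −Σ p(x,y)·log₂ p(x,y) over all 4 cells.
  cell (α,r): −0.05·log₂0.05 = 0.21610
  cell (α,s): −0.18·log₂0.18 = 0.44531
  cell (β,r): −0.18·log₂0.18 = 0.44531
  cell (β,s): −0.59·log₂0.59 = 0.44912
Sum = 1.5558 bits.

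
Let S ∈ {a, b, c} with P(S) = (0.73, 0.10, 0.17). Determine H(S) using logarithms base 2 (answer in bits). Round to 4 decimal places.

H(S) = −Σ p·log₂ p.
  −(0.73)·log₂(0.73) = 0.33144
  −(0.10)·log₂(0.10) = 0.33219
  −(0.17)·log₂(0.17) = 0.43459
Sum: 0.33144 + 0.33219 + 0.43459 = 1.0982 bits.

1.0982 bits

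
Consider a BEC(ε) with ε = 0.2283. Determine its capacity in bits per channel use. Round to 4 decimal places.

Binary erasure channel: capacity C = 1 − ε.
C = 1 − 0.2283 = 0.7717 bits per channel use.

0.7717 bits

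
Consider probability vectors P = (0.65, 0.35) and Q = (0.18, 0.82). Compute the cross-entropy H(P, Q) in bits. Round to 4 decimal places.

1.7083 bits

H(P,Q) = −Σ p·log₂ q.
  −0.65·log₂(0.18) = 1.60806
  −0.35·log₂(0.82) = 0.10021
H(P,Q) = 1.7083 bits.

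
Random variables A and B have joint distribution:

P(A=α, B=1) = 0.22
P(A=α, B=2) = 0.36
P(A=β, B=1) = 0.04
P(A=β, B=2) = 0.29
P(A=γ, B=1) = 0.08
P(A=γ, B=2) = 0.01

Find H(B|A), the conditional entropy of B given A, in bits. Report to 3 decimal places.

0.777 bits

Marginals: p(A) = (0.5800, 0.3300, 0.0900), p(B) = (0.3400, 0.6600).
H(B|A) = Σ p(A) · H(B|A=·).
  A=α: p=0.5800, H(B|A=α) = 0.9576
  A=β: p=0.3300, H(B|A=β) = 0.5328
  A=γ: p=0.0900, H(B|A=γ) = 0.5033
Weighted sum = 0.777 bits.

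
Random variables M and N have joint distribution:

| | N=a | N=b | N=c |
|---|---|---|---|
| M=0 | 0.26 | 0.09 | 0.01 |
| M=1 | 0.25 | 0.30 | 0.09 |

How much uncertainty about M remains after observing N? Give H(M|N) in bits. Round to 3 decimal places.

Chain rule: H(M|N) = H(M,N) − H(N).
Marginals: p(M) = (0.3600, 0.6400), p(N) = (0.5100, 0.3900, 0.1000).
H(M,N) = 2.2181 bits; H(N) = 1.3574 bits.
H(M|N) = 2.2181 − 1.3574 = 0.861 bits.

0.861 bits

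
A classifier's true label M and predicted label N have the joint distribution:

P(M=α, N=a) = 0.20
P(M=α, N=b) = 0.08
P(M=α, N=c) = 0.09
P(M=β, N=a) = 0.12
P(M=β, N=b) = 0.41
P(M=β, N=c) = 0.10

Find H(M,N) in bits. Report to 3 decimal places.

2.295 bits

H(M,N) = −Σ p(x,y)·log₂ p(x,y) over all 6 cells.
  cell (α,a): −0.20·log₂0.20 = 0.4644
  cell (α,b): −0.08·log₂0.08 = 0.2915
  cell (α,c): −0.09·log₂0.09 = 0.3127
  cell (β,a): −0.12·log₂0.12 = 0.3671
  cell (β,b): −0.41·log₂0.41 = 0.5274
  cell (β,c): −0.10·log₂0.10 = 0.3322
Sum = 2.295 bits.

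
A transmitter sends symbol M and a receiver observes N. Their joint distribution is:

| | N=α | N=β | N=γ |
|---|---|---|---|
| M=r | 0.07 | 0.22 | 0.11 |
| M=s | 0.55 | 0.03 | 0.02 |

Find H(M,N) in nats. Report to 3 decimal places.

1.274 nats

H(M,N) = −Σ p(x,y)·ln p(x,y) over all 6 cells.
  cell (r,α): −0.07·ln0.07 = 0.1861
  cell (r,β): −0.22·ln0.22 = 0.3331
  cell (r,γ): −0.11·ln0.11 = 0.2428
  cell (s,α): −0.55·ln0.55 = 0.3288
  cell (s,β): −0.03·ln0.03 = 0.1052
  cell (s,γ): −0.02·ln0.02 = 0.0782
Sum = 1.274 nats.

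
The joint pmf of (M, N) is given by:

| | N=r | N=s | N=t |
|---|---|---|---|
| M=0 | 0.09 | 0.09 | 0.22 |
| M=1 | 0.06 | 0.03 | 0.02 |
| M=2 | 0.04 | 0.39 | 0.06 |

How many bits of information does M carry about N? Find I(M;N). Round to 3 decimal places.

Marginals: p(M) = (0.4000, 0.1100, 0.4900), p(N) = (0.1900, 0.5100, 0.3000).
I(M;N) = H(M) + H(N) − H(M,N).
H(M) = 1.3833, H(N) = 1.4717, H(M,N) = 2.5731.
I(M;N) = 1.3833 + 1.4717 − 2.5731 = 0.282 bits.

0.282 bits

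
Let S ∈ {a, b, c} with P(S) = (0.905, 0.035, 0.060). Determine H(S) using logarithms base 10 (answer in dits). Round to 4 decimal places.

H(S) = −Σ p·log₁₀ p.
  −(0.905)·log₁₀(0.905) = 0.03923
  −(0.035)·log₁₀(0.035) = 0.05096
  −(0.060)·log₁₀(0.060) = 0.07331
Sum: 0.03923 + 0.05096 + 0.07331 = 0.1635 dits.

0.1635 dits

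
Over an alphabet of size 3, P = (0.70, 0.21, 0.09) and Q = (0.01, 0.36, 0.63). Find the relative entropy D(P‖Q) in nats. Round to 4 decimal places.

2.6856 nats

D(P‖Q) = Σ p·ln(p/q).
  0.70·ln(0.70/0.01) = 2.97395
  0.21·ln(0.21/0.36) = -0.11319
  0.09·ln(0.09/0.63) = -0.17513
D(P‖Q) = 2.6856 nats.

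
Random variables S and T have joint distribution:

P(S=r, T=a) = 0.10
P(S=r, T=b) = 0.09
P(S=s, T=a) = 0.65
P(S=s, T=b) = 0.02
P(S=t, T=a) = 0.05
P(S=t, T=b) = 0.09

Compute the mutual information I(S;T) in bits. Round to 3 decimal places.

0.271 bits

Marginals: p(S) = (0.1900, 0.6700, 0.1400), p(T) = (0.8000, 0.2000).
I(S;T) = H(S) + H(T) − H(S,T).
H(S) = 1.2394, H(T) = 0.7219, H(S,T) = 1.6904.
I(S;T) = 1.2394 + 0.7219 − 1.6904 = 0.271 bits.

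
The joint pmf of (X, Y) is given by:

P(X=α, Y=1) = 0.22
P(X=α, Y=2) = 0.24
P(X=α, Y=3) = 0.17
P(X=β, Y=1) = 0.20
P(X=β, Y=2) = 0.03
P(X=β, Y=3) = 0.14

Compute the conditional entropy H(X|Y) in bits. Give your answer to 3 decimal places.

0.863 bits

Marginals: p(X) = (0.6300, 0.3700), p(Y) = (0.4200, 0.2700, 0.3100).
H(X|Y) = Σ p(Y) · H(X|Y=·).
  Y=1: p=0.4200, H(X|Y=1) = 0.9984
  Y=2: p=0.2700, H(X|Y=2) = 0.5033
  Y=3: p=0.3100, H(X|Y=3) = 0.9932
Weighted sum = 0.863 bits.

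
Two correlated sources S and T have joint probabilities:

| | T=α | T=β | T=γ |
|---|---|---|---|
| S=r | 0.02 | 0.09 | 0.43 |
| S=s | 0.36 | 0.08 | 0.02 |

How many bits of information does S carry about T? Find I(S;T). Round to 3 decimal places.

Marginals: p(S) = (0.5400, 0.4600), p(T) = (0.3800, 0.1700, 0.4500).
I(S;T) = H(S) + H(T) − H(S,T).
H(S) = 0.9954, H(T) = 1.4834, H(S,T) = 1.8841.
I(S;T) = 0.9954 + 1.4834 − 1.8841 = 0.595 bits.

0.595 bits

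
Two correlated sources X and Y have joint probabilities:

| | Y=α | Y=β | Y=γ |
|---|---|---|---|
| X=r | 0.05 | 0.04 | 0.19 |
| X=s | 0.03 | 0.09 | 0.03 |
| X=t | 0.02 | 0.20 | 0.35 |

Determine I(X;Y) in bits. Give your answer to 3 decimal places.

Marginals: p(X) = (0.2800, 0.1500, 0.5700), p(Y) = (0.1000, 0.3300, 0.5700).
I(X;Y) = H(X) + H(Y) − H(X,Y).
H(X) = 1.3870, H(Y) = 1.3223, H(X,Y) = 2.5806.
I(X;Y) = 1.3870 + 1.3223 − 2.5806 = 0.129 bits.

0.129 bits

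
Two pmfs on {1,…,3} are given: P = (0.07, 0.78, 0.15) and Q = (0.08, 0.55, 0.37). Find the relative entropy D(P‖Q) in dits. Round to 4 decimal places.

D(P‖Q) = Σ p·log₁₀(p/q).
  0.07·log₁₀(0.07/0.08) = -0.00406
  0.78·log₁₀(0.78/0.55) = 0.11835
  0.15·log₁₀(0.15/0.37) = -0.05882
D(P‖Q) = 0.0555 dits.

0.0555 dits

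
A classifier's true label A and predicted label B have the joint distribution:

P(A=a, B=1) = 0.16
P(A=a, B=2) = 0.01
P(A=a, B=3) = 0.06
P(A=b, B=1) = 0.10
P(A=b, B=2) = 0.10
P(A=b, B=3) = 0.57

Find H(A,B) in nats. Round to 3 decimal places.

1.289 nats

H(A,B) = −Σ p(x,y)·ln p(x,y) over all 6 cells.
  cell (a,1): −0.16·ln0.16 = 0.2932
  cell (a,2): −0.01·ln0.01 = 0.0461
  cell (a,3): −0.06·ln0.06 = 0.1688
  cell (b,1): −0.10·ln0.10 = 0.2303
  cell (b,2): −0.10·ln0.10 = 0.2303
  cell (b,3): −0.57·ln0.57 = 0.3204
Sum = 1.289 nats.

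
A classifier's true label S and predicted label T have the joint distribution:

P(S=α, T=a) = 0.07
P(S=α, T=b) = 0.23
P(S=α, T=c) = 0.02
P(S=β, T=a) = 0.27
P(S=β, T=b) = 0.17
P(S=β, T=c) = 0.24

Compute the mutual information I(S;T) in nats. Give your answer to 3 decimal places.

0.111 nats

Marginals: p(S) = (0.3200, 0.6800), p(T) = (0.3400, 0.4000, 0.2600).
I(S;T) = Σ p(x,y)·ln[p(x,y)/(p(x)p(y))].
  (α,a): 0.07·ln(0.6434) = -0.0309
  (α,b): 0.23·ln(1.7969) = 0.1348
  (α,c): 0.02·ln(0.2404) = -0.0285
  (β,a): 0.27·ln(1.1678) = 0.0419
  (β,b): 0.17·ln(0.6250) = -0.0799
  (β,c): 0.24·ln(1.3575) = 0.0733
Sum = 0.111 nats.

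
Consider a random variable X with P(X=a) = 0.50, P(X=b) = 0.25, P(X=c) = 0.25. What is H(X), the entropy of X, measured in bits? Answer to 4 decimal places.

1.5000 bits

H(X) = −Σ p·log₂ p.
  −(0.50)·log₂(0.50) = 0.50000
  −(0.25)·log₂(0.25) = 0.50000
  −(0.25)·log₂(0.25) = 0.50000
Sum: 0.50000 + 0.50000 + 0.50000 = 1.5000 bits.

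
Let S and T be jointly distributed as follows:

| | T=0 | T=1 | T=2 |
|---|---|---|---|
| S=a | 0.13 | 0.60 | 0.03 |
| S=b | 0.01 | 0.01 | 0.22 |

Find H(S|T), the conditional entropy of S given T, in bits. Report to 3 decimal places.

0.258 bits

Chain rule: H(S|T) = H(S,T) − H(T).
Marginals: p(S) = (0.7600, 0.2400), p(T) = (0.1400, 0.6100, 0.2500).
H(S,T) = 1.5900 bits; H(T) = 1.3321 bits.
H(S|T) = 1.5900 − 1.3321 = 0.258 bits.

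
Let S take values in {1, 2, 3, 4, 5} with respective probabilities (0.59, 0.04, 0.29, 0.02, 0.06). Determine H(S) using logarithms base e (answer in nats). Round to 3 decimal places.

1.046 nats

H(S) = −Σ p·ln p.
  −(0.59)·ln(0.59) = 0.3113
  −(0.04)·ln(0.04) = 0.1288
  −(0.29)·ln(0.29) = 0.3590
  −(0.02)·ln(0.02) = 0.0782
  −(0.06)·ln(0.06) = 0.1688
Sum: 0.3113 + 0.1288 + 0.3590 + 0.0782 + 0.1688 = 1.046 nats.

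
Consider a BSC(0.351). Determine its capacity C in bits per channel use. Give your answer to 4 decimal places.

0.0650 bits

Binary symmetric channel: C = 1 − h₂(ε) where h₂ is the binary entropy function.
h₂(0.351) = −0.351·log₂0.351 − 0.649·log₂0.649 = 0.9350.
C = 1 − 0.9350 = 0.0650 bits per channel use.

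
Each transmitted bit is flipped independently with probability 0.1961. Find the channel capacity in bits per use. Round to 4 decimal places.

Binary symmetric channel: C = 1 − h₂(ε) where h₂ is the binary entropy function.
h₂(0.1961) = −0.1961·log₂0.1961 − 0.8039·log₂0.8039 = 0.7141.
C = 1 − 0.7141 = 0.2859 bits per channel use.

0.2859 bits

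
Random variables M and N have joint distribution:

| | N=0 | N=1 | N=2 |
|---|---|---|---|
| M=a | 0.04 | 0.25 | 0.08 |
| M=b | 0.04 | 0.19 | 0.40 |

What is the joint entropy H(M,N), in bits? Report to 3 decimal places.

H(M,N) = −Σ p(x,y)·log₂ p(x,y) over all 6 cells.
  cell (a,0): −0.04·log₂0.04 = 0.1858
  cell (a,1): −0.25·log₂0.25 = 0.5000
  cell (a,2): −0.08·log₂0.08 = 0.2915
  cell (b,0): −0.04·log₂0.04 = 0.1858
  cell (b,1): −0.19·log₂0.19 = 0.4552
  cell (b,2): −0.40·log₂0.40 = 0.5288
Sum = 2.147 bits.

2.147 bits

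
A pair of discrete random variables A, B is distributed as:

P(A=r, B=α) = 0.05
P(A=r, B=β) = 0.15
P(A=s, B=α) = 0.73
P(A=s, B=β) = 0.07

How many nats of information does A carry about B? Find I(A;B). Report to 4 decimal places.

0.1771 nats

Marginals: p(A) = (0.2000, 0.8000), p(B) = (0.7800, 0.2200).
I(A;B) = Σ p(x,y)·ln[p(x,y)/(p(x)p(y))].
  (r,α): 0.05·ln(0.3205) = -0.05689
  (r,β): 0.15·ln(3.4091) = 0.18397
  (s,α): 0.73·ln(1.1699) = 0.11453
  (s,β): 0.07·ln(0.3977) = -0.06454
Sum = 0.1771 nats.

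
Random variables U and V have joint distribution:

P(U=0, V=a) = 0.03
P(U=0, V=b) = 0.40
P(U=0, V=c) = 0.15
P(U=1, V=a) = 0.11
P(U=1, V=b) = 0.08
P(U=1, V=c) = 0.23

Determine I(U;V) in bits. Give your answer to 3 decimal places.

0.197 bits

Marginals: p(U) = (0.5800, 0.4200), p(V) = (0.1400, 0.4800, 0.3800).
I(U;V) = H(U) + H(V) − H(U,V).
H(U) = 0.9815, H(V) = 1.4358, H(U,V) = 2.2205.
I(U;V) = 0.9815 + 1.4358 − 2.2205 = 0.197 bits.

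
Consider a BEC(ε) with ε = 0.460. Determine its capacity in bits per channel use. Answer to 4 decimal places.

0.5400 bits

Binary erasure channel: capacity C = 1 − ε.
C = 1 − 0.460 = 0.5400 bits per channel use.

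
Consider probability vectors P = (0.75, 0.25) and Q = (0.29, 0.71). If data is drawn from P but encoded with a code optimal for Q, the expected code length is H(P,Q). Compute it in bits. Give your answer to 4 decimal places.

H(P,Q) = −Σ p·log₂ q.
  −0.75·log₂(0.29) = 1.33941
  −0.25·log₂(0.71) = 0.12353
H(P,Q) = 1.4629 bits.

1.4629 bits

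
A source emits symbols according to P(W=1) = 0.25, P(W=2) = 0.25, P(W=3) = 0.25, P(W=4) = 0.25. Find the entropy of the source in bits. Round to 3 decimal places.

H(W) = −Σ p·log₂ p.
  −(0.25)·log₂(0.25) = 0.5000
  −(0.25)·log₂(0.25) = 0.5000
  −(0.25)·log₂(0.25) = 0.5000
  −(0.25)·log₂(0.25) = 0.5000
Sum: 0.5000 + 0.5000 + 0.5000 + 0.5000 = 2.000 bits.

2.000 bits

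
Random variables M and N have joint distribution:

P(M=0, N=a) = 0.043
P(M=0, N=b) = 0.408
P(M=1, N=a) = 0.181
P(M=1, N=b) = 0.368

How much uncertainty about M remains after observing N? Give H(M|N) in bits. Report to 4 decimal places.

0.9326 bits

Chain rule: H(M|N) = H(M,N) − H(N).
Marginals: p(M) = (0.4510, 0.5490), p(N) = (0.2240, 0.7760).
H(M,N) = 1.7000 bits; H(N) = 0.7674 bits.
H(M|N) = 1.7000 − 0.7674 = 0.9326 bits.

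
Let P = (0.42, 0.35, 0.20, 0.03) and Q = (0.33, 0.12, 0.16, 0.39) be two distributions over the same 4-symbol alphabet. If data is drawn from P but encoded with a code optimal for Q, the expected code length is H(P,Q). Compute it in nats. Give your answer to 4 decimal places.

H(P,Q) = −Σ p·ln q.
  −0.42·ln(0.33) = 0.46564
  −0.35·ln(0.12) = 0.74209
  −0.20·ln(0.16) = 0.36652
  −0.03·ln(0.39) = 0.02825
H(P,Q) = 1.6025 nats.

1.6025 nats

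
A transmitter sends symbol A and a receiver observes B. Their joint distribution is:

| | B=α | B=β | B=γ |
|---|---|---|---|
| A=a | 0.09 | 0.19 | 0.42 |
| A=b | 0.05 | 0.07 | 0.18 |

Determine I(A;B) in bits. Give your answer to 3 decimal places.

Marginals: p(A) = (0.7000, 0.3000), p(B) = (0.1400, 0.2600, 0.6000).
I(A;B) = Σ p(x,y)·log₂[p(x,y)/(p(x)p(y))].
  (a,α): 0.09·log₂(0.9184) = -0.0111
  (a,β): 0.19·log₂(1.0440) = 0.0118
  (a,γ): 0.42·log₂(1.0000) = 0.0000
  (b,α): 0.05·log₂(1.1905) = 0.0126
  (b,β): 0.07·log₂(0.8974) = -0.0109
  (b,γ): 0.18·log₂(1.0000) = 0.0000
Sum = 0.002 bits.

0.002 bits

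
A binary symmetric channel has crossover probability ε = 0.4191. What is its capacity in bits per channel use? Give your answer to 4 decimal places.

Binary symmetric channel: C = 1 − h₂(ε) where h₂ is the binary entropy function.
h₂(0.4191) = −0.4191·log₂0.4191 − 0.5809·log₂0.5809 = 0.9810.
C = 1 − 0.9810 = 0.0190 bits per channel use.

0.0190 bits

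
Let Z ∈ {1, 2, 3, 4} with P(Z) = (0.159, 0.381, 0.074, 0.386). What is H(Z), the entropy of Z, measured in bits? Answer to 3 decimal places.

1.760 bits

H(Z) = −Σ p·log₂ p.
  −(0.159)·log₂(0.159) = 0.4218
  −(0.381)·log₂(0.381) = 0.5304
  −(0.074)·log₂(0.074) = 0.2780
  −(0.386)·log₂(0.386) = 0.5301
Sum: 0.4218 + 0.5304 + 0.2780 + 0.5301 = 1.760 bits.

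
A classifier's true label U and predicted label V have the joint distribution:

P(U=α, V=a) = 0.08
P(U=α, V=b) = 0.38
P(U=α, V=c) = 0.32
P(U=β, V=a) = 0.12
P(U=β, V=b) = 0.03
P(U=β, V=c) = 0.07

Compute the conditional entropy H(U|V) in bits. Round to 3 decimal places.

Marginals: p(U) = (0.7800, 0.2200), p(V) = (0.2000, 0.4100, 0.3900).
H(U|V) = Σ p(V) · H(U|V=·).
  V=a: p=0.2000, H(U|V=a) = 0.9710
  V=b: p=0.4100, H(U|V=b) = 0.3776
  V=c: p=0.3900, H(U|V=c) = 0.6790
Weighted sum = 0.614 bits.

0.614 bits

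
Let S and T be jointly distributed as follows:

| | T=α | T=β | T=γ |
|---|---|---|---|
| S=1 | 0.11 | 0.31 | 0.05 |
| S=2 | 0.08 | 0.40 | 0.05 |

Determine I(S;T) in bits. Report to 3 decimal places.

0.009 bits

Marginals: p(S) = (0.4700, 0.5300), p(T) = (0.1900, 0.7100, 0.1000).
I(S;T) = Σ p(x,y)·log₂[p(x,y)/(p(x)p(y))].
  (1,α): 0.11·log₂(1.2318) = 0.0331
  (1,β): 0.31·log₂(0.9290) = -0.0329
  (1,γ): 0.05·log₂(1.0638) = 0.0045
  (2,α): 0.08·log₂(0.7944) = -0.0266
  (2,β): 0.40·log₂(1.0630) = 0.0352
  (2,γ): 0.05·log₂(0.9434) = -0.0042
Sum = 0.009 bits.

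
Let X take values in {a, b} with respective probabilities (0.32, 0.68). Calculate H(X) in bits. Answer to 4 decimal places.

0.9044 bits

H(X) = −Σ p·log₂ p.
  −(0.32)·log₂(0.32) = 0.52603
  −(0.68)·log₂(0.68) = 0.37835
Sum: 0.52603 + 0.37835 = 0.9044 bits.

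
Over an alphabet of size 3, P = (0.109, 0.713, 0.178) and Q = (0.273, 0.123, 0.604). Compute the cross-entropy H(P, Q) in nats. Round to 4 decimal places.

1.7254 nats

H(P,Q) = −Σ p·ln q.
  −0.109·ln(0.273) = 0.14151
  −0.713·ln(0.123) = 1.49414
  −0.178·ln(0.604) = 0.08974
H(P,Q) = 1.7254 nats.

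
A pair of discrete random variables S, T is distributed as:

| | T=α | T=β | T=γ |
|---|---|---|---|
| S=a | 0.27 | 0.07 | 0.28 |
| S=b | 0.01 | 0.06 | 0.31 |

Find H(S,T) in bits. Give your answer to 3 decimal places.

2.127 bits

H(S,T) = −Σ p(x,y)·log₂ p(x,y) over all 6 cells.
  cell (a,α): −0.27·log₂0.27 = 0.5100
  cell (a,β): −0.07·log₂0.07 = 0.2686
  cell (a,γ): −0.28·log₂0.28 = 0.5142
  cell (b,α): −0.01·log₂0.01 = 0.0664
  cell (b,β): −0.06·log₂0.06 = 0.2435
  cell (b,γ): −0.31·log₂0.31 = 0.5238
Sum = 2.127 bits.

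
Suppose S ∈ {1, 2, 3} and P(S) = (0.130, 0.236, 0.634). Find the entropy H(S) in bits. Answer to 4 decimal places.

1.2911 bits

H(S) = −Σ p·log₂ p.
  −(0.130)·log₂(0.130) = 0.38264
  −(0.236)·log₂(0.236) = 0.49162
  −(0.634)·log₂(0.634) = 0.41682
Sum: 0.38264 + 0.49162 + 0.41682 = 1.2911 bits.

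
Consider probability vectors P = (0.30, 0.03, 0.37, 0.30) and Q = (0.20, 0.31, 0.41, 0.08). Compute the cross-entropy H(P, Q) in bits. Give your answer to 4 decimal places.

2.3164 bits

H(P,Q) = −Σ p·log₂ q.
  −0.30·log₂(0.20) = 0.69658
  −0.03·log₂(0.31) = 0.05069
  −0.37·log₂(0.41) = 0.47593
  −0.30·log₂(0.08) = 1.09316
H(P,Q) = 2.3164 bits.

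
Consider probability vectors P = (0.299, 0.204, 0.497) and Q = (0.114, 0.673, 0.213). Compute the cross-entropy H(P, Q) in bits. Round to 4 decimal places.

H(P,Q) = −Σ p·log₂ q.
  −0.299·log₂(0.114) = 0.93674
  −0.204·log₂(0.673) = 0.11655
  −0.497·log₂(0.213) = 1.10884
H(P,Q) = 2.1621 bits.

2.1621 bits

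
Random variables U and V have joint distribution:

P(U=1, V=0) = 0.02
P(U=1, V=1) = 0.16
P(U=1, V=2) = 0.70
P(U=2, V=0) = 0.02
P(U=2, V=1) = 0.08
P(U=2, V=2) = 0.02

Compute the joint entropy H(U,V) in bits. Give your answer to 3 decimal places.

1.413 bits

H(U,V) = −Σ p(x,y)·log₂ p(x,y) over all 6 cells.
  cell (1,0): −0.02·log₂0.02 = 0.1129
  cell (1,1): −0.16·log₂0.16 = 0.4230
  cell (1,2): −0.70·log₂0.70 = 0.3602
  cell (2,0): −0.02·log₂0.02 = 0.1129
  cell (2,1): −0.08·log₂0.08 = 0.2915
  cell (2,2): −0.02·log₂0.02 = 0.1129
Sum = 1.413 bits.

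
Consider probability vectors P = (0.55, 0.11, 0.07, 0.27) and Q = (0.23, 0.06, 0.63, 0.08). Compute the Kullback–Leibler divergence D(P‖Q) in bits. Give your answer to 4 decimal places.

D(P‖Q) = Σ p·log₂(p/q).
  0.55·log₂(0.55/0.23) = 0.69179
  0.11·log₂(0.11/0.06) = 0.09619
  0.07·log₂(0.07/0.63) = -0.22189
  0.27·log₂(0.27/0.08) = 0.47382
D(P‖Q) = 1.0399 bits.

1.0399 bits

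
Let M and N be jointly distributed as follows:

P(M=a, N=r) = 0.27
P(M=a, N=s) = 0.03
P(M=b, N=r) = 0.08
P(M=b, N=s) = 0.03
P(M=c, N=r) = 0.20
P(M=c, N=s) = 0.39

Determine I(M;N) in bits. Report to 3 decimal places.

Marginals: p(M) = (0.3000, 0.1100, 0.5900), p(N) = (0.5500, 0.4500).
I(M;N) = H(M) + H(N) − H(M,N).
H(M) = 1.3205, H(N) = 0.9928, H(M,N) = 2.0992.
I(M;N) = 1.3205 + 0.9928 − 2.0992 = 0.214 bits.

0.214 bits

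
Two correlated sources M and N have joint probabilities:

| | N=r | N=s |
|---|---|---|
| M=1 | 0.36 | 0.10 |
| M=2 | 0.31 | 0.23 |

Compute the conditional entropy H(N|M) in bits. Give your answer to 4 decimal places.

Chain rule: H(N|M) = H(M,N) − H(M).
Marginals: p(M) = (0.4600, 0.5400), p(N) = (0.6700, 0.3300).
H(M,N) = 1.8743 bits; H(M) = 0.9954 bits.
H(N|M) = 1.8743 − 0.9954 = 0.8789 bits.

0.8789 bits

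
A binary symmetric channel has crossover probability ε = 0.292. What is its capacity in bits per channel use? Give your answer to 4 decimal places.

Binary symmetric channel: C = 1 − h₂(ε) where h₂ is the binary entropy function.
h₂(0.292) = −0.292·log₂0.292 − 0.708·log₂0.708 = 0.8713.
C = 1 − 0.8713 = 0.1287 bits per channel use.

0.1287 bits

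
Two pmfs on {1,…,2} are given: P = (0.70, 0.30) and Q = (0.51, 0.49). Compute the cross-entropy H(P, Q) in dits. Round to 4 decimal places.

H(P,Q) = −Σ p·log₁₀ q.
  −0.70·log₁₀(0.51) = 0.20470
  −0.30·log₁₀(0.49) = 0.09294
H(P,Q) = 0.2976 dits.

0.2976 dits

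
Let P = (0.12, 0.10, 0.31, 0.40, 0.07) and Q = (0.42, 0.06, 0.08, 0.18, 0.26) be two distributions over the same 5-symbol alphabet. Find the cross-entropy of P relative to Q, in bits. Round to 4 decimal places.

2.8113 bits

H(P,Q) = −Σ p·log₂ q.
  −0.12·log₂(0.42) = 0.15018
  −0.10·log₂(0.06) = 0.40589
  −0.31·log₂(0.08) = 1.12960
  −0.40·log₂(0.18) = 0.98957
  −0.07·log₂(0.26) = 0.13604
H(P,Q) = 2.8113 bits.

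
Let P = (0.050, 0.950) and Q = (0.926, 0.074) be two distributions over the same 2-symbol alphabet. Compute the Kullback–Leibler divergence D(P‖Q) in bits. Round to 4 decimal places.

3.2877 bits

D(P‖Q) = Σ p·log₂(p/q).
  0.050·log₂(0.050/0.926) = -0.21055
  0.950·log₂(0.950/0.074) = 3.49821
D(P‖Q) = 3.2877 bits.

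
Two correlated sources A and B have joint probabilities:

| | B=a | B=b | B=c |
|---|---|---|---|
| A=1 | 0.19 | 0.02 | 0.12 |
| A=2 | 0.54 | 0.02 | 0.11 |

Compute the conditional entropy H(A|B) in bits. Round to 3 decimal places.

0.874 bits

Marginals: p(A) = (0.3300, 0.6700), p(B) = (0.7300, 0.0400, 0.2300).
H(A|B) = Σ p(B) · H(A|B=·).
  B=a: p=0.7300, H(A|B=a) = 0.8272
  B=b: p=0.0400, H(A|B=b) = 1.0000
  B=c: p=0.2300, H(A|B=c) = 0.9986
Weighted sum = 0.874 bits.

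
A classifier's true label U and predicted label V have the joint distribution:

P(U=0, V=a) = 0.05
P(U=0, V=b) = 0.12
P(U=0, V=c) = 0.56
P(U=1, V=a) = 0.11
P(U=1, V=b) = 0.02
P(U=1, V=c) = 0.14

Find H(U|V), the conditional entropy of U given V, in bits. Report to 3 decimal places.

Marginals: p(U) = (0.7300, 0.2700), p(V) = (0.1600, 0.1400, 0.7000).
H(U|V) = Σ p(V) · H(U|V=·).
  V=a: p=0.1600, H(U|V=a) = 0.8960
  V=b: p=0.1400, H(U|V=b) = 0.5917
  V=c: p=0.7000, H(U|V=c) = 0.7219
Weighted sum = 0.732 bits.

0.732 bits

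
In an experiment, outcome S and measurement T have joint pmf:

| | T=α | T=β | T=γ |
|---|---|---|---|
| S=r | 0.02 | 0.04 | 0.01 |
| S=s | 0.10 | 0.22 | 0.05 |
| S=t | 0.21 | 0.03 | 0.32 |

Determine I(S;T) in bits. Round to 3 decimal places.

0.299 bits

Marginals: p(S) = (0.0700, 0.3700, 0.5600), p(T) = (0.3300, 0.2900, 0.3800).
I(S;T) = Σ p(x,y)·log₂[p(x,y)/(p(x)p(y))].
  (r,α): 0.02·log₂(0.8658) = -0.0042
  (r,β): 0.04·log₂(1.9704) = 0.0391
  (r,γ): 0.01·log₂(0.3759) = -0.0141
  (s,α): 0.10·log₂(0.8190) = -0.0288
  (s,β): 0.22·log₂(2.0503) = 0.2279
  (s,γ): 0.05·log₂(0.3556) = -0.0746
  (t,α): 0.21·log₂(1.1364) = 0.0387
  (t,β): 0.03·log₂(0.1847) = -0.0731
  (t,γ): 0.32·log₂(1.5038) = 0.1883
Sum = 0.299 bits.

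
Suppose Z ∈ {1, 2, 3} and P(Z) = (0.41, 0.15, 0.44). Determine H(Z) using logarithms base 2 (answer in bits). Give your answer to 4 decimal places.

1.4591 bits

H(Z) = −Σ p·log₂ p.
  −(0.41)·log₂(0.41) = 0.52738
  −(0.15)·log₂(0.15) = 0.41054
  −(0.44)·log₂(0.44) = 0.52115
Sum: 0.52738 + 0.41054 + 0.52115 = 1.4591 bits.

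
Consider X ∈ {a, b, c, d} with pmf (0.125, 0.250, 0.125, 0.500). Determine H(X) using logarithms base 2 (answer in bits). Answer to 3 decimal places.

1.750 bits

H(X) = −Σ p·log₂ p.
  −(0.125)·log₂(0.125) = 0.3750
  −(0.250)·log₂(0.250) = 0.5000
  −(0.125)·log₂(0.125) = 0.3750
  −(0.500)·log₂(0.500) = 0.5000
Sum: 0.3750 + 0.5000 + 0.3750 + 0.5000 = 1.750 bits.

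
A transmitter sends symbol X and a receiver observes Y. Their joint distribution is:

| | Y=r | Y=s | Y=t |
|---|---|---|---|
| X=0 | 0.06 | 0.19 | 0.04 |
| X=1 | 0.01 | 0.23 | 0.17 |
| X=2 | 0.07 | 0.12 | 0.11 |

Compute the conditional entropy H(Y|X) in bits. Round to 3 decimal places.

Marginals: p(X) = (0.2900, 0.4100, 0.3000), p(Y) = (0.1400, 0.5400, 0.3200).
H(Y|X) = Σ p(X) · H(Y|X=·).
  X=0: p=0.2900, H(Y|X=0) = 1.2642
  X=1: p=0.4100, H(Y|X=1) = 1.1251
  X=2: p=0.3000, H(Y|X=2) = 1.5494
Weighted sum = 1.293 bits.

1.293 bits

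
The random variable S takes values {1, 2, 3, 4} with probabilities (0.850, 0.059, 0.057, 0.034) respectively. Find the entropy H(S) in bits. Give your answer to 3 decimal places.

H(S) = −Σ p·log₂ p.
  −(0.850)·log₂(0.850) = 0.1993
  −(0.059)·log₂(0.059) = 0.2409
  −(0.057)·log₂(0.057) = 0.2356
  −(0.034)·log₂(0.034) = 0.1659
Sum: 0.1993 + 0.2409 + 0.2356 + 0.1659 = 0.842 bits.

0.842 bits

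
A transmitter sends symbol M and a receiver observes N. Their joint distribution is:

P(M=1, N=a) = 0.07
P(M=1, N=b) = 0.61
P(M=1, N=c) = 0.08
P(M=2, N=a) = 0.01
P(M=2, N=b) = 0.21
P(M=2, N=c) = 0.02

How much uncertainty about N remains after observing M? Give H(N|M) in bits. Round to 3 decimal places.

Marginals: p(M) = (0.7600, 0.2400), p(N) = (0.0800, 0.8200, 0.1000).
H(N|M) = Σ p(M) · H(N|M=·).
  M=1: p=0.7600, H(N|M=1) = 0.9134
  M=2: p=0.2400, H(N|M=2) = 0.6584
Weighted sum = 0.852 bits.

0.852 bits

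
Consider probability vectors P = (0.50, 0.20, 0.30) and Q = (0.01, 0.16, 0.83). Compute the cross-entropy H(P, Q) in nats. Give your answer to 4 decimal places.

H(P,Q) = −Σ p·ln q.
  −0.50·ln(0.01) = 2.30259
  −0.20·ln(0.16) = 0.36652
  −0.30·ln(0.83) = 0.05590
H(P,Q) = 2.7250 nats.

2.7250 nats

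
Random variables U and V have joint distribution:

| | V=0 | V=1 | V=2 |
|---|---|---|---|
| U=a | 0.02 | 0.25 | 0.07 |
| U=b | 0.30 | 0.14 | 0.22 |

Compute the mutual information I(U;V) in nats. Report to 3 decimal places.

0.151 nats

Marginals: p(U) = (0.3400, 0.6600), p(V) = (0.3200, 0.3900, 0.2900).
I(U;V) = Σ p(x,y)·ln[p(x,y)/(p(x)p(y))].
  (a,0): 0.02·ln(0.1838) = -0.0339
  (a,1): 0.25·ln(1.8854) = 0.1585
  (a,2): 0.07·ln(0.7099) = -0.0240
  (b,0): 0.30·ln(1.4205) = 0.1053
  (b,1): 0.14·ln(0.5439) = -0.0853
  (b,2): 0.22·ln(1.1494) = 0.0306
Sum = 0.151 nats.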